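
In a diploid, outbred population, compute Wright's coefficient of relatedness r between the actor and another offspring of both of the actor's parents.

Each parent–offspring link contributes a factor of 1/2, and independent paths through distinct common ancestors add.
Full sibs share both parents — two paths of length 2: r = 2·(1/2)^2 = 1/2.

0.5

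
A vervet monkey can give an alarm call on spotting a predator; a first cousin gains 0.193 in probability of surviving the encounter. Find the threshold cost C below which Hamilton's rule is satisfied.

0.024125

r to a first cousin = 1/8 (first cousins share one grandparent pair — two paths of length 4: r = 2·(1/2)^4 = 1/8).
Hamilton's rule: n·r·B > C, so the trait is favored while C < n·r·B = 1·0.125·0.193 = 0.024125.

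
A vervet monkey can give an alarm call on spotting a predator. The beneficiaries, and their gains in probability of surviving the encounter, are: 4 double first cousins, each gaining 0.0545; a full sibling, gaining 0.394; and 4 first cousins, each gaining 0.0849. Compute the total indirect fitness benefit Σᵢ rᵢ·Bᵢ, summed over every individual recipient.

r to a double first cousin = 1/4 (double first cousins share both grandparent pairs — four paths of length 4: r = 4·(1/2)^4 = 1/4).
r to a full sibling = 1/2 (full sibs share both parents — two paths of length 2: r = 2·(1/2)^2 = 1/2).
r to a first cousin = 0.125 (first cousins share one grandparent pair — two paths of length 4: r = 2·(1/2)^4 = 1/8).
Summing one r·B term per recipient: 4·0.25·0.0545 + 1·0.5·0.394 + 4·0.125·0.0849 = 0.29395.

0.29395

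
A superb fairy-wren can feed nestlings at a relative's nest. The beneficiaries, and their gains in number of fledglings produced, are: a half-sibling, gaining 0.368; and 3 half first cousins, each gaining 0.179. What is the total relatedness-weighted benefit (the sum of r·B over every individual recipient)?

0.1255625

r to a half-sibling = 1/4 (half-sibs share one parent — one path of length 2: r = (1/2)^2 = 1/4).
r to a half first cousin = 0.0625 (half first cousins share one grandparent — one path of length 4: r = (1/2)^4 = 1/16).
Summing one r·B term per recipient: 1·0.25·0.368 + 3·0.0625·0.179 = 0.1255625.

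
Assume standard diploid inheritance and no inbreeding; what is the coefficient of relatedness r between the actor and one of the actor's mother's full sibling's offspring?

Each parent–offspring link contributes a factor of 1/2, and independent paths through distinct common ancestors add.
First cousins share one grandparent pair — two paths of length 4: r = 2·(1/2)^4 = 1/8.

0.125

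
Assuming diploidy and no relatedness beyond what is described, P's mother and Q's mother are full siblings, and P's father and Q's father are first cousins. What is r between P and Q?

Relatedness sums over independent paths through distinct common ancestors.
P and Q are related in two ways: first cousins through their mothers (r = 1/8) and second cousins through their fathers (r = 1/32).
r = 1/8 + 1/32 = 0.15625.

0.15625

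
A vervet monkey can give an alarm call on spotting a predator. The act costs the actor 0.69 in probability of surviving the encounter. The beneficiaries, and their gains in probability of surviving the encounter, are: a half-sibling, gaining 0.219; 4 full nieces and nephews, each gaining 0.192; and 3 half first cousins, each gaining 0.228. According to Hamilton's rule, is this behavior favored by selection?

Hamilton's rule: the trait is favored when the sum of r·B over every recipient exceeds the actor's cost C.
r to a half-sibling = 1/4 (half-sibs share one parent — one path of length 2: r = (1/2)^2 = 1/4).
r to a full niece or nephew = 0.25 (full aunt/uncle↔niece/nephew: two paths of length 3 through the shared grandparent pair: r = 2·(1/2)^3 = 1/4).
r to a half first cousin = 0.0625 (half first cousins share one grandparent — one path of length 4: r = (1/2)^4 = 1/16).
Summing one r·B term per recipient: 1·0.25·0.219 + 4·0.25·0.192 + 3·0.0625·0.228 = 0.2895.
0.2895 < 0.69: the indirect benefit is less than the cost.

No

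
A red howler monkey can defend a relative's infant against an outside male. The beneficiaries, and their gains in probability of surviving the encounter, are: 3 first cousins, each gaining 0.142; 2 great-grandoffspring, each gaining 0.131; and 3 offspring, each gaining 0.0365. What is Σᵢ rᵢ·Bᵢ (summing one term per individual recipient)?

r to a first cousin = 0.125 (first cousins share one grandparent pair — two paths of length 4: r = 2·(1/2)^4 = 1/8).
r to a great-grandoffspring = 0.125 (three parent–offspring links: r = (1/2)^3 = 1/8).
r to an offspring = 1/2 (one parent–offspring link: r = (1/2)^1 = 1/2).
Summing one r·B term per recipient: 3·0.125·0.142 + 2·0.125·0.131 + 3·0.5·0.0365 = 0.14075.

0.14075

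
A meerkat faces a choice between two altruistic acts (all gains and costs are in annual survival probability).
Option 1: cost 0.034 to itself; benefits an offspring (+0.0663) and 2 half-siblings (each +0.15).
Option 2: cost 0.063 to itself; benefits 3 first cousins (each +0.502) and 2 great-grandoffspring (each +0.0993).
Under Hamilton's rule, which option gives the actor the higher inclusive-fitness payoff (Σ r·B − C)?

Option 2

Option 1: r to an offspring = 0.5.
Option 1: r to a half-sibling = 0.25.
Option 1: Σ r·B − C = (1·0.5·0.0663 + 2·0.25·0.15) − 0.034 = 0.07415.
Option 2: r to a first cousin = 0.125.
Option 2: r to a great-grandoffspring = 0.125.
Option 2: Σ r·B − C = (3·0.125·0.502 + 2·0.125·0.0993) − 0.063 = 0.150075.
Option 2 has the higher net inclusive-fitness payoff.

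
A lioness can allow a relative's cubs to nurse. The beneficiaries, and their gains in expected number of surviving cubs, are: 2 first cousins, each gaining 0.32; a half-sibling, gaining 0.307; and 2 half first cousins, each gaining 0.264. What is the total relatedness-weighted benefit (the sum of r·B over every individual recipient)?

r to a first cousin = 0.125 (first cousins share one grandparent pair — two paths of length 4: r = 2·(1/2)^4 = 1/8).
r to a half-sibling = 1/4 (half-sibs share one parent — one path of length 2: r = (1/2)^2 = 1/4).
r to a half first cousin = 1/16 (half first cousins share one grandparent — one path of length 4: r = (1/2)^4 = 1/16).
Summing one r·B term per recipient: 2·0.125·0.32 + 1·0.25·0.307 + 2·0.0625·0.264 = 0.18975.

0.18975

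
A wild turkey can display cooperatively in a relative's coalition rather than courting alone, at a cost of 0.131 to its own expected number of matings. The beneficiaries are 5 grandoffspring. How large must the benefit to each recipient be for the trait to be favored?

0.1048

r to a grandoffspring = 0.25 (two parent–offspring links: r = (1/2)^2 = 1/4).
Hamilton's rule with n recipients of equal r: n·r·B > C, so B > C/(n·r) = 0.131/(5·0.25) = 0.1048.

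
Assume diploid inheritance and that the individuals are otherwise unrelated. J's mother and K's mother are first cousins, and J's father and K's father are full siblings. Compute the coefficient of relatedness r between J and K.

Relatedness sums over independent paths through distinct common ancestors.
J and K are related in two ways: second cousins through their mothers (r = 1/32) and first cousins through their fathers (r = 1/8).
r = 1/32 + 1/8 = 0.15625.

0.15625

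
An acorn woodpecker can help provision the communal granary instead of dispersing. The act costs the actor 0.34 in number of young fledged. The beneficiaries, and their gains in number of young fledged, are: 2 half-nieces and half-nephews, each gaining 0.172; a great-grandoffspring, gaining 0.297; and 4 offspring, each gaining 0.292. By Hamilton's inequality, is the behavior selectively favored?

Hamilton's rule: the trait is favored when the sum of r·B over every recipient exceeds the actor's cost C.
r to a half-niece or half-nephew = 1/8 (half-aunt/uncle↔niece/nephew: one path of length 3: r = (1/2)^3 = 1/8).
r to a great-grandoffspring = 0.125 (three parent–offspring links: r = (1/2)^3 = 1/8).
r to an offspring = 0.5 (one parent–offspring link: r = (1/2)^1 = 1/2).
Summing one r·B term per recipient: 2·0.125·0.172 + 1·0.125·0.297 + 4·0.5·0.292 = 0.664125.
0.664125 > 0.34: the indirect benefit exceeds the cost.

Yes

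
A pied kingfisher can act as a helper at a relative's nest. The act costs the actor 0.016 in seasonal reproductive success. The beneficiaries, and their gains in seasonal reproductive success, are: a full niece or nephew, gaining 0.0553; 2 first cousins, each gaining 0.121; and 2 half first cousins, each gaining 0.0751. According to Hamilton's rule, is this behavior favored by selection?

Hamilton's rule: the trait is favored when the sum of r·B over every recipient exceeds the actor's cost C.
r to a full niece or nephew = 0.25 (full aunt/uncle↔niece/nephew: two paths of length 3 through the shared grandparent pair: r = 2·(1/2)^3 = 1/4).
r to a first cousin = 0.125 (first cousins share one grandparent pair — two paths of length 4: r = 2·(1/2)^4 = 1/8).
r to a half first cousin = 0.0625 (half first cousins share one grandparent — one path of length 4: r = (1/2)^4 = 1/16).
Summing one r·B term per recipient: 1·0.25·0.0553 + 2·0.125·0.121 + 2·0.0625·0.0751 = 0.0534625.
0.0534625 > 0.016: the indirect benefit exceeds the cost.

Yes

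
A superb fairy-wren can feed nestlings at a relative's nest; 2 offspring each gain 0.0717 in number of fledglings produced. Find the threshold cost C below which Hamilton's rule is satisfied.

r to an offspring = 1/2 (one parent–offspring link: r = (1/2)^1 = 1/2).
Hamilton's rule: n·r·B > C, so the trait is favored while C < n·r·B = 2·0.5·0.0717 = 0.0717.

0.0717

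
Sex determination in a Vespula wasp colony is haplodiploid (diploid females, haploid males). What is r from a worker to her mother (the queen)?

One meiotic link between diploid queen and diploid daughter: r = 1/2.

0.5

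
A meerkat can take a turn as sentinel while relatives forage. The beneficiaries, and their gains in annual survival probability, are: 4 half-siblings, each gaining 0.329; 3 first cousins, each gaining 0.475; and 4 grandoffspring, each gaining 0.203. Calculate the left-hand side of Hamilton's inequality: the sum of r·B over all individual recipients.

0.710125

r to a half-sibling = 1/4 (half-sibs share one parent — one path of length 2: r = (1/2)^2 = 1/4).
r to a first cousin = 1/8 (first cousins share one grandparent pair — two paths of length 4: r = 2·(1/2)^4 = 1/8).
r to a grandoffspring = 1/4 (two parent–offspring links: r = (1/2)^2 = 1/4).
Summing one r·B term per recipient: 4·0.25·0.329 + 3·0.125·0.475 + 4·0.25·0.203 = 0.710125.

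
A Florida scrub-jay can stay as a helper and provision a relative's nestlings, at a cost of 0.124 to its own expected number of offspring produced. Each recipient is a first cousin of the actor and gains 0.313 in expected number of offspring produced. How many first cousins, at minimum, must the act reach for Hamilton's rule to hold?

r to a first cousin = 0.125 (first cousins share one grandparent pair — two paths of length 4: r = 2·(1/2)^4 = 1/8).
Hamilton's rule: n·r·B > C  ⇒  n > C/(r·B) = 0.124/(0.125·0.313) = 3.169.
The smallest integer exceeding 3.169 is 4.

4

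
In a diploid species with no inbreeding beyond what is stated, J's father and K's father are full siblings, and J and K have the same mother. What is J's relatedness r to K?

0.375

Relatedness sums over independent paths through distinct common ancestors.
J and K are related in two ways: first cousins through their fathers (r = 1/8) and half-sibs through their shared mother (r = 1/4).
r = 1/8 + 1/4 = 0.375.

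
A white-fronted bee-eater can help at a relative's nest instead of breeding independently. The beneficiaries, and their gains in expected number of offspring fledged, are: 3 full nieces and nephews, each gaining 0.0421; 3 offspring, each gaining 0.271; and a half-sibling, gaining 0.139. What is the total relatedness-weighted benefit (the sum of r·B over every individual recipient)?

r to a full niece or nephew = 1/4 (full aunt/uncle↔niece/nephew: two paths of length 3 through the shared grandparent pair: r = 2·(1/2)^3 = 1/4).
r to an offspring = 0.5 (one parent–offspring link: r = (1/2)^1 = 1/2).
r to a half-sibling = 0.25 (half-sibs share one parent — one path of length 2: r = (1/2)^2 = 1/4).
Summing one r·B term per recipient: 3·0.25·0.0421 + 3·0.5·0.271 + 1·0.25·0.139 = 0.472825.

0.472825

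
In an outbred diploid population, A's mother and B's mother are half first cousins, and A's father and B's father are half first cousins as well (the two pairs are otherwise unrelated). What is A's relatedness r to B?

Independent pedigree routes through distinct common ancestors add.
A and B are related in two ways: half second cousins through their mothers (r = 1/64) and half second cousins through their fathers (r = 1/64).
r = 1/64 + 1/64 = 1/32 = 0.03125.

0.03125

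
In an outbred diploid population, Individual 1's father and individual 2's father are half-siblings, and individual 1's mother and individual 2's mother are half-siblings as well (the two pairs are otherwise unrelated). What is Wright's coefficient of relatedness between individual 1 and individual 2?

With two independent routes of shared ancestry, r is the sum of the two contributions.
Individual 1 and individual 2 are related in two ways: half first cousins through their fathers (r = 1/16) and half first cousins through their mothers (r = 1/16).
r = 1/16 + 1/16 = 1/8 = 0.125.

0.125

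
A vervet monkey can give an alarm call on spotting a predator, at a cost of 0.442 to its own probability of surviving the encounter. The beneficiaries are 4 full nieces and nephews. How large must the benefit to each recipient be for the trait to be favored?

0.442

r to a full niece or nephew = 1/4 (full aunt/uncle↔niece/nephew: two paths of length 3 through the shared grandparent pair: r = 2·(1/2)^3 = 1/4).
Hamilton's rule with n recipients of equal r: n·r·B > C, so B > C/(n·r) = 0.442/(4·0.25) = 0.442.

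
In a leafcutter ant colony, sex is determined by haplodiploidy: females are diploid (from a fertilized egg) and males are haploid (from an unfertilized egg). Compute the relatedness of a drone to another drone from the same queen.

0.5

Haploid brothers each carry a random half of the queen's diploid genome, so on average they share half: r = 1/2.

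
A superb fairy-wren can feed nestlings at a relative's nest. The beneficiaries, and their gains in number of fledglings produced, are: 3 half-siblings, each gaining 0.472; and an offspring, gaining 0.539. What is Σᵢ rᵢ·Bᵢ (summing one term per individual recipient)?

r to a half-sibling = 0.25 (half-sibs share one parent — one path of length 2: r = (1/2)^2 = 1/4).
r to an offspring = 0.5 (one parent–offspring link: r = (1/2)^1 = 1/2).
Summing one r·B term per recipient: 3·0.25·0.472 + 1·0.5·0.539 = 0.6235.

0.6235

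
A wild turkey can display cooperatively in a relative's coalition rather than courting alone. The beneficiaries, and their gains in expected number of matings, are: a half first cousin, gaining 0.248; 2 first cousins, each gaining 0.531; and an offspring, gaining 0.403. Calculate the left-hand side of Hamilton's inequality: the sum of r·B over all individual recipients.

0.34975

r to a half first cousin = 0.0625 (half first cousins share one grandparent — one path of length 4: r = (1/2)^4 = 1/16).
r to a first cousin = 0.125 (first cousins share one grandparent pair — two paths of length 4: r = 2·(1/2)^4 = 1/8).
r to an offspring = 0.5 (one parent–offspring link: r = (1/2)^1 = 1/2).
Summing one r·B term per recipient: 1·0.0625·0.248 + 2·0.125·0.531 + 1·0.5·0.403 = 0.34975.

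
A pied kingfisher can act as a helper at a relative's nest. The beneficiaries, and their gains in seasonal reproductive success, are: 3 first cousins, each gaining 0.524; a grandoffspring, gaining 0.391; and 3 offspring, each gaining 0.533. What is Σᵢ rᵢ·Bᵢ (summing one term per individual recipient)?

1.09375

r to a first cousin = 0.125 (first cousins share one grandparent pair — two paths of length 4: r = 2·(1/2)^4 = 1/8).
r to a grandoffspring = 1/4 (two parent–offspring links: r = (1/2)^2 = 1/4).
r to an offspring = 1/2 (one parent–offspring link: r = (1/2)^1 = 1/2).
Summing one r·B term per recipient: 3·0.125·0.524 + 1·0.25·0.391 + 3·0.5·0.533 = 1.09375.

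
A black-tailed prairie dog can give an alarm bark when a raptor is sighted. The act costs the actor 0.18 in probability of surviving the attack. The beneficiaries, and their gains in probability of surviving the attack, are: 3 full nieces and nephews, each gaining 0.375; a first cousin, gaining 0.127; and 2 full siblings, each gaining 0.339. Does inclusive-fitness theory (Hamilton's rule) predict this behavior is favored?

Hamilton's rule: the trait is favored when the sum of r·B over every recipient exceeds the actor's cost C.
r to a full niece or nephew = 0.25 (full aunt/uncle↔niece/nephew: two paths of length 3 through the shared grandparent pair: r = 2·(1/2)^3 = 1/4).
r to a first cousin = 0.125 (first cousins share one grandparent pair — two paths of length 4: r = 2·(1/2)^4 = 1/8).
r to a full sibling = 0.5 (full sibs share both parents — two paths of length 2: r = 2·(1/2)^2 = 1/2).
Summing one r·B term per recipient: 3·0.25·0.375 + 1·0.125·0.127 + 2·0.5·0.339 = 0.636125.
0.636125 > 0.18: the indirect benefit exceeds the cost.

Yes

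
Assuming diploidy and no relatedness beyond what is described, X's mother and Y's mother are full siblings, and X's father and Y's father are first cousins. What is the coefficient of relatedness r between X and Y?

Wright's path rule: contributions from independent ancestry routes add.
X and Y are related in two ways: first cousins through their mothers (r = 1/8) and second cousins through their fathers (r = 1/32).
r = 1/8 + 1/32 = 0.15625.

0.15625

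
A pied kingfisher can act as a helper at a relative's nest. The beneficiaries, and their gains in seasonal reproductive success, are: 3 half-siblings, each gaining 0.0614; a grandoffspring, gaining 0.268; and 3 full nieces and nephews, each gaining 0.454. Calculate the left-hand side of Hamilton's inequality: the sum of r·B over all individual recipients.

r to a half-sibling = 1/4 (half-sibs share one parent — one path of length 2: r = (1/2)^2 = 1/4).
r to a grandoffspring = 1/4 (two parent–offspring links: r = (1/2)^2 = 1/4).
r to a full niece or nephew = 1/4 (full aunt/uncle↔niece/nephew: two paths of length 3 through the shared grandparent pair: r = 2·(1/2)^3 = 1/4).
Summing one r·B term per recipient: 3·0.25·0.0614 + 1·0.25·0.268 + 3·0.25·0.454 = 0.45355.

0.45355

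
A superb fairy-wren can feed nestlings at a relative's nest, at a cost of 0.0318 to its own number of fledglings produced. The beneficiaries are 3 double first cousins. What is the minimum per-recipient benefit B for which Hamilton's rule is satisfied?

0.0424

r to a double first cousin = 1/4 (double first cousins share both grandparent pairs — four paths of length 4: r = 4·(1/2)^4 = 1/4).
Hamilton's rule with n recipients of equal r: n·r·B > C, so B > C/(n·r) = 0.0318/(3·0.25) = 0.0424.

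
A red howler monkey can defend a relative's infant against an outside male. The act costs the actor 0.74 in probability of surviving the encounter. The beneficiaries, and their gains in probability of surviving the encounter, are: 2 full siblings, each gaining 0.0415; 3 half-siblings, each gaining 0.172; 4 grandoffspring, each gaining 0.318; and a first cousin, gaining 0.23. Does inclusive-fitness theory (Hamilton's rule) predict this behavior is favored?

No

Hamilton's rule: the trait is favored when the sum of r·B over every recipient exceeds the actor's cost C.
r to a full sibling = 1/2 (full sibs share both parents — two paths of length 2: r = 2·(1/2)^2 = 1/2).
r to a half-sibling = 1/4 (half-sibs share one parent — one path of length 2: r = (1/2)^2 = 1/4).
r to a grandoffspring = 0.25 (two parent–offspring links: r = (1/2)^2 = 1/4).
r to a first cousin = 0.125 (first cousins share one grandparent pair — two paths of length 4: r = 2·(1/2)^4 = 1/8).
Summing one r·B term per recipient: 2·0.5·0.0415 + 3·0.25·0.172 + 4·0.25·0.318 + 1·0.125·0.23 = 0.51725.
0.51725 < 0.74: the indirect benefit is less than the cost.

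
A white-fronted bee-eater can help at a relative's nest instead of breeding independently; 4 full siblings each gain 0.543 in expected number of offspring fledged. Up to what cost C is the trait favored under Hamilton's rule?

1.086

r to a full sibling = 1/2 (full sibs share both parents — two paths of length 2: r = 2·(1/2)^2 = 1/2).
Hamilton's rule: n·r·B > C, so the trait is favored while C < n·r·B = 4·0.5·0.543 = 1.086.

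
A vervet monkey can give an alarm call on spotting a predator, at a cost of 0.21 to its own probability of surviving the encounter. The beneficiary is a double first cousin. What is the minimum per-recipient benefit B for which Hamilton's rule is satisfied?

0.84

r to a double first cousin = 0.25 (double first cousins share both grandparent pairs — four paths of length 4: r = 4·(1/2)^4 = 1/4).
Hamilton's rule with n recipients of equal r: n·r·B > C, so B > C/(n·r) = 0.21/(1·0.25) = 0.84.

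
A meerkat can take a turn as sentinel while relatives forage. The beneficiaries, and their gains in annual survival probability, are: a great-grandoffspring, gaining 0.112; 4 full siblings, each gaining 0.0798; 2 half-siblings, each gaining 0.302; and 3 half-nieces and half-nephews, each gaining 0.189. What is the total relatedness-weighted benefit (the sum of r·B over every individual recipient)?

0.395475

r to a great-grandoffspring = 0.125 (three parent–offspring links: r = (1/2)^3 = 1/8).
r to a full sibling = 0.5 (full sibs share both parents — two paths of length 2: r = 2·(1/2)^2 = 1/2).
r to a half-sibling = 0.25 (half-sibs share one parent — one path of length 2: r = (1/2)^2 = 1/4).
r to a half-niece or half-nephew = 1/8 (half-aunt/uncle↔niece/nephew: one path of length 3: r = (1/2)^3 = 1/8).
Summing one r·B term per recipient: 1·0.125·0.112 + 4·0.5·0.0798 + 2·0.25·0.302 + 3·0.125·0.189 = 0.395475.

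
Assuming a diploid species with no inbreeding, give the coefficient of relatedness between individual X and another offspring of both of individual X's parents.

0.5

Each parent–offspring link contributes a factor of 1/2, and independent paths through distinct common ancestors add.
Full sibs share both parents — two paths of length 2: r = 2·(1/2)^2 = 1/2.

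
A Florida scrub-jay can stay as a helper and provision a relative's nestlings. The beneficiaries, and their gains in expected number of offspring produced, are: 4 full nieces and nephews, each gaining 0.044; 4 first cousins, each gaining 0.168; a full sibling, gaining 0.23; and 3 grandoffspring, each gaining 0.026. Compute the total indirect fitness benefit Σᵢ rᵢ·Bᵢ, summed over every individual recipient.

r to a full niece or nephew = 0.25 (full aunt/uncle↔niece/nephew: two paths of length 3 through the shared grandparent pair: r = 2·(1/2)^3 = 1/4).
r to a first cousin = 0.125 (first cousins share one grandparent pair — two paths of length 4: r = 2·(1/2)^4 = 1/8).
r to a full sibling = 1/2 (full sibs share both parents — two paths of length 2: r = 2·(1/2)^2 = 1/2).
r to a grandoffspring = 0.25 (two parent–offspring links: r = (1/2)^2 = 1/4).
Summing one r·B term per recipient: 4·0.25·0.044 + 4·0.125·0.168 + 1·0.5·0.23 + 3·0.25·0.026 = 0.2625.

0.2625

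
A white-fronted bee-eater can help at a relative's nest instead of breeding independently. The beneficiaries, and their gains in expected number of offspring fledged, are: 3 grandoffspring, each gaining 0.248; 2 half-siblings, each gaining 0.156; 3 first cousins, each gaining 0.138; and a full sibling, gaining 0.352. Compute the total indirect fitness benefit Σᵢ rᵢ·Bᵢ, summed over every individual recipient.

r to a grandoffspring = 0.25 (two parent–offspring links: r = (1/2)^2 = 1/4).
r to a half-sibling = 0.25 (half-sibs share one parent — one path of length 2: r = (1/2)^2 = 1/4).
r to a first cousin = 1/8 (first cousins share one grandparent pair — two paths of length 4: r = 2·(1/2)^4 = 1/8).
r to a full sibling = 1/2 (full sibs share both parents — two paths of length 2: r = 2·(1/2)^2 = 1/2).
Summing one r·B term per recipient: 3·0.25·0.248 + 2·0.25·0.156 + 3·0.125·0.138 + 1·0.5·0.352 = 0.49175.

0.49175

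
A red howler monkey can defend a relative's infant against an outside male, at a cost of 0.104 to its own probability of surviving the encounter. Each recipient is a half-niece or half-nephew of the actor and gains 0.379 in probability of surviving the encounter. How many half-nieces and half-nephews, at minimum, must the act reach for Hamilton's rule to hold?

3

r to a half-niece or half-nephew = 0.125 (half-aunt/uncle↔niece/nephew: one path of length 3: r = (1/2)^3 = 1/8).
Hamilton's rule: n·r·B > C  ⇒  n > C/(r·B) = 0.104/(0.125·0.379) = 2.195.
The smallest integer exceeding 2.195 is 3.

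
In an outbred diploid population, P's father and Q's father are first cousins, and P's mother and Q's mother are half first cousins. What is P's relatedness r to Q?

0.046875

Independent pedigree routes through distinct common ancestors add.
P and Q are related in two ways: second cousins through their fathers (r = 1/32) and half second cousins through their mothers (r = 1/64).
r = 1/32 + 1/64 = 0.046875.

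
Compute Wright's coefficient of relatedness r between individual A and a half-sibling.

0.25

Half-sibs share one parent — one path of length 2: r = (1/2)^2 = 1/4.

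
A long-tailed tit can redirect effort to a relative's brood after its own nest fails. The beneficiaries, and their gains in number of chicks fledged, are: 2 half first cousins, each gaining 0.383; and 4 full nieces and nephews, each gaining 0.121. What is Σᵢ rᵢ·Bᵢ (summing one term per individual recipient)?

0.168875

r to a half first cousin = 0.0625 (half first cousins share one grandparent — one path of length 4: r = (1/2)^4 = 1/16).
r to a full niece or nephew = 1/4 (full aunt/uncle↔niece/nephew: two paths of length 3 through the shared grandparent pair: r = 2·(1/2)^3 = 1/4).
Summing one r·B term per recipient: 2·0.0625·0.383 + 4·0.25·0.121 = 0.168875.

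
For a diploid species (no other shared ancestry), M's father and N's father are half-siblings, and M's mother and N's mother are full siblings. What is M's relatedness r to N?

Relatedness sums over independent paths through distinct common ancestors.
M and N are related in two ways: half first cousins through their fathers (r = 1/16) and first cousins through their mothers (r = 1/8).
r = 1/16 + 1/8 = 0.1875.

0.1875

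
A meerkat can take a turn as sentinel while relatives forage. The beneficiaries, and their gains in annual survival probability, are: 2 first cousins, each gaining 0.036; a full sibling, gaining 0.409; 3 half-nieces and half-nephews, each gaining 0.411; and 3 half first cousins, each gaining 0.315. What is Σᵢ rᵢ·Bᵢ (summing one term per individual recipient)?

0.4266875

r to a first cousin = 1/8 (first cousins share one grandparent pair — two paths of length 4: r = 2·(1/2)^4 = 1/8).
r to a full sibling = 0.5 (full sibs share both parents — two paths of length 2: r = 2·(1/2)^2 = 1/2).
r to a half-niece or half-nephew = 0.125 (half-aunt/uncle↔niece/nephew: one path of length 3: r = (1/2)^3 = 1/8).
r to a half first cousin = 1/16 (half first cousins share one grandparent — one path of length 4: r = (1/2)^4 = 1/16).
Summing one r·B term per recipient: 2·0.125·0.036 + 1·0.5·0.409 + 3·0.125·0.411 + 3·0.0625·0.315 = 0.4266875.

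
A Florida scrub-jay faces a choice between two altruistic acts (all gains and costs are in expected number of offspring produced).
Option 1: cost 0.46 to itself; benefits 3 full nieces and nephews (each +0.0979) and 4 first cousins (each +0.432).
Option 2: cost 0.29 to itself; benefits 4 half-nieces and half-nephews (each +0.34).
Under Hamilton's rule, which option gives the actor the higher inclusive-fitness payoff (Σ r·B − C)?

Option 2

Option 1: r to a full niece or nephew = 0.25.
Option 1: r to a first cousin = 0.125.
Option 1: Σ r·B − C = (3·0.25·0.0979 + 4·0.125·0.432) − 0.46 = -0.170575.
Option 2: r to a half-niece or half-nephew = 0.125.
Option 2: Σ r·B − C = (4·0.125·0.34) − 0.29 = -0.12.
Option 2 has the higher net inclusive-fitness payoff.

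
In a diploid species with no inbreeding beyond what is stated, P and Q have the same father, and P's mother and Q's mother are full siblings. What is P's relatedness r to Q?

Relatedness sums over independent paths through distinct common ancestors.
P and Q are related in two ways: half-sibs through their shared father (r = 1/4) and first cousins through their mothers (r = 1/8).
r = 1/4 + 1/8 = 0.375.

0.375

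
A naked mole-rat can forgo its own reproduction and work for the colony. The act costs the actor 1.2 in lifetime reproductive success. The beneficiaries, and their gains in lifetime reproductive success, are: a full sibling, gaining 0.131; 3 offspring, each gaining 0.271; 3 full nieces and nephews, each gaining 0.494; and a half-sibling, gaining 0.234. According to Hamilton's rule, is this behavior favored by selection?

No

Hamilton's rule: the trait is favored when the sum of r·B over every recipient exceeds the actor's cost C.
r to a full sibling = 0.5 (full sibs share both parents — two paths of length 2: r = 2·(1/2)^2 = 1/2).
r to an offspring = 0.5 (one parent–offspring link: r = (1/2)^1 = 1/2).
r to a full niece or nephew = 0.25 (full aunt/uncle↔niece/nephew: two paths of length 3 through the shared grandparent pair: r = 2·(1/2)^3 = 1/4).
r to a half-sibling = 0.25 (half-sibs share one parent — one path of length 2: r = (1/2)^2 = 1/4).
Summing one r·B term per recipient: 1·0.5·0.131 + 3·0.5·0.271 + 3·0.25·0.494 + 1·0.25·0.234 = 0.901.
0.901 < 1.2: the indirect benefit is less than the cost.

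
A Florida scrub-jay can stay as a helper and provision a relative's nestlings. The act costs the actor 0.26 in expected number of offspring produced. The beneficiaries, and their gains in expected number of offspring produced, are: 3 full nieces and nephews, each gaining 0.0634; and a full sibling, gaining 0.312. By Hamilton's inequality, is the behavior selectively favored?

Hamilton's rule: the trait is favored when the sum of r·B over every recipient exceeds the actor's cost C.
r to a full niece or nephew = 0.25 (full aunt/uncle↔niece/nephew: two paths of length 3 through the shared grandparent pair: r = 2·(1/2)^3 = 1/4).
r to a full sibling = 1/2 (full sibs share both parents — two paths of length 2: r = 2·(1/2)^2 = 1/2).
Summing one r·B term per recipient: 3·0.25·0.0634 + 1·0.5·0.312 = 0.20355.
0.20355 < 0.26: the indirect benefit is less than the cost.

No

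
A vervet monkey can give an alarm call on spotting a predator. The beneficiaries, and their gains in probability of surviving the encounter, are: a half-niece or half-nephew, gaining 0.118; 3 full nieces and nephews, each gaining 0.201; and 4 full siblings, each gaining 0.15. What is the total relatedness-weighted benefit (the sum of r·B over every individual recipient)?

r to a half-niece or half-nephew = 1/8 (half-aunt/uncle↔niece/nephew: one path of length 3: r = (1/2)^3 = 1/8).
r to a full niece or nephew = 1/4 (full aunt/uncle↔niece/nephew: two paths of length 3 through the shared grandparent pair: r = 2·(1/2)^3 = 1/4).
r to a full sibling = 1/2 (full sibs share both parents — two paths of length 2: r = 2·(1/2)^2 = 1/2).
Summing one r·B term per recipient: 1·0.125·0.118 + 3·0.25·0.201 + 4·0.5·0.15 = 0.4655.

0.4655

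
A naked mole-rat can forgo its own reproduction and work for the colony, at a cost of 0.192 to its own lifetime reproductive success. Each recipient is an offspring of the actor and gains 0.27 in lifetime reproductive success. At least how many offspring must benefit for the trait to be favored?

2

r to an offspring = 0.5 (one parent–offspring link: r = (1/2)^1 = 1/2).
Hamilton's rule: n·r·B > C  ⇒  n > C/(r·B) = 0.192/(0.5·0.27) = 1.422.
The smallest integer exceeding 1.422 is 2.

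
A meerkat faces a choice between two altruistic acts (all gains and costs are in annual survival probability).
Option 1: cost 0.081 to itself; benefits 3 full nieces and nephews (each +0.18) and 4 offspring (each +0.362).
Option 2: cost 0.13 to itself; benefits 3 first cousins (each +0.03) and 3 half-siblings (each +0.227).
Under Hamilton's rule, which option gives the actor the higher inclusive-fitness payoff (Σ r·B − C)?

Option 1

Option 1: r to a full niece or nephew = 0.25.
Option 1: r to an offspring = 0.5.
Option 1: Σ r·B − C = (3·0.25·0.18 + 4·0.5·0.362) − 0.081 = 0.778.
Option 2: r to a first cousin = 0.125.
Option 2: r to a half-sibling = 0.25.
Option 2: Σ r·B − C = (3·0.125·0.03 + 3·0.25·0.227) − 0.13 = 0.0515.
Option 1 has the higher net inclusive-fitness payoff.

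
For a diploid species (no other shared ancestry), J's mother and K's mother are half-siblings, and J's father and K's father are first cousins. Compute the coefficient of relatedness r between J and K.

0.09375

Relatedness sums over independent paths through distinct common ancestors.
J and K are related in two ways: half first cousins through their mothers (r = 1/16) and second cousins through their fathers (r = 1/32).
r = 1/16 + 1/32 = 0.09375.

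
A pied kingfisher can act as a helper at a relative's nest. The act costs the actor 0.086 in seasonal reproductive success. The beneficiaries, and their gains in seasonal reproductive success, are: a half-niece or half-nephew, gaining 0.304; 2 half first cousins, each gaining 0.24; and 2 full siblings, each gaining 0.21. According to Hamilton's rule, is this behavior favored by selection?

Yes

Hamilton's rule: the trait is favored when the sum of r·B over every recipient exceeds the actor's cost C.
r to a half-niece or half-nephew = 1/8 (half-aunt/uncle↔niece/nephew: one path of length 3: r = (1/2)^3 = 1/8).
r to a half first cousin = 1/16 (half first cousins share one grandparent — one path of length 4: r = (1/2)^4 = 1/16).
r to a full sibling = 1/2 (full sibs share both parents — two paths of length 2: r = 2·(1/2)^2 = 1/2).
Summing one r·B term per recipient: 1·0.125·0.304 + 2·0.0625·0.24 + 2·0.5·0.21 = 0.278.
0.278 > 0.086: the indirect benefit exceeds the cost.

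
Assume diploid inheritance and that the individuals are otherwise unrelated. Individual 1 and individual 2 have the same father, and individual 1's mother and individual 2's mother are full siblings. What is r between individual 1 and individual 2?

0.375

Wright's path rule: contributions from independent ancestry routes add.
Individual 1 and individual 2 are related in two ways: half-sibs through their shared father (r = 1/4) and first cousins through their mothers (r = 1/8).
r = 1/4 + 1/8 = 0.375.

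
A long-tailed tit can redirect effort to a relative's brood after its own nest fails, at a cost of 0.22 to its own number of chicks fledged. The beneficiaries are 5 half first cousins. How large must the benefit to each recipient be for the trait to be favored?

r to a half first cousin = 0.0625 (half first cousins share one grandparent — one path of length 4: r = (1/2)^4 = 1/16).
Hamilton's rule with n recipients of equal r: n·r·B > C, so B > C/(n·r) = 0.22/(5·0.0625) = 0.704.

0.704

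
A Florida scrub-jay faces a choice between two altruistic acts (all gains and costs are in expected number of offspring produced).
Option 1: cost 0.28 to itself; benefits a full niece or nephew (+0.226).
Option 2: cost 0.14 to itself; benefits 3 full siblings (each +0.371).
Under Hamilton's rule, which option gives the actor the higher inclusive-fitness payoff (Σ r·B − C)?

Option 2

Option 1: r to a full niece or nephew = 0.25.
Option 1: Σ r·B − C = (1·0.25·0.226) − 0.28 = -0.2235.
Option 2: r to a full sibling = 0.5.
Option 2: Σ r·B − C = (3·0.5·0.371) − 0.14 = 0.4165.
Option 2 has the higher net inclusive-fitness payoff.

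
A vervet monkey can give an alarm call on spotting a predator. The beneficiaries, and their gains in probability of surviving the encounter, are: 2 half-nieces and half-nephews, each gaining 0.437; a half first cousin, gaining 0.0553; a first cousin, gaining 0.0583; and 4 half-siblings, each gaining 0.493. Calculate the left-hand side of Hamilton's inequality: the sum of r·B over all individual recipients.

0.61299375

r to a half-niece or half-nephew = 0.125 (half-aunt/uncle↔niece/nephew: one path of length 3: r = (1/2)^3 = 1/8).
r to a half first cousin = 0.0625 (half first cousins share one grandparent — one path of length 4: r = (1/2)^4 = 1/16).
r to a first cousin = 1/8 (first cousins share one grandparent pair — two paths of length 4: r = 2·(1/2)^4 = 1/8).
r to a half-sibling = 1/4 (half-sibs share one parent — one path of length 2: r = (1/2)^2 = 1/4).
Summing one r·B term per recipient: 2·0.125·0.437 + 1·0.0625·0.0553 + 1·0.125·0.0583 + 4·0.25·0.493 = 0.61299375.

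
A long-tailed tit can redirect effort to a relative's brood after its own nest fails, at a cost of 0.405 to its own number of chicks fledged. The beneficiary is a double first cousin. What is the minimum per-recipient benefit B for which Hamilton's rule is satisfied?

r to a double first cousin = 1/4 (double first cousins share both grandparent pairs — four paths of length 4: r = 4·(1/2)^4 = 1/4).
Hamilton's rule with n recipients of equal r: n·r·B > C, so B > C/(n·r) = 0.405/(1·0.25) = 1.62.

1.62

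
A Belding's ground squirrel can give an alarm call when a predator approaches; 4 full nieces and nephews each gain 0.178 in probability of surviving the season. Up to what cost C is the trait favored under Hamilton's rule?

r to a full niece or nephew = 1/4 (full aunt/uncle↔niece/nephew: two paths of length 3 through the shared grandparent pair: r = 2·(1/2)^3 = 1/4).
Hamilton's rule: n·r·B > C, so the trait is favored while C < n·r·B = 4·0.25·0.178 = 0.178.

0.178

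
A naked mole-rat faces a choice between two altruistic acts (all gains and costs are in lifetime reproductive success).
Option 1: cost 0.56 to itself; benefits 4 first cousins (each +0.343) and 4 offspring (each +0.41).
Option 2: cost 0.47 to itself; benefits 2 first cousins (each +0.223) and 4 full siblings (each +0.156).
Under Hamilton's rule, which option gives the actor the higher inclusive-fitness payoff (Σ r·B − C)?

Option 1: r to a first cousin = 0.125.
Option 1: r to an offspring = 0.5.
Option 1: Σ r·B − C = (4·0.125·0.343 + 4·0.5·0.41) − 0.56 = 0.4315.
Option 2: r to a first cousin = 0.125.
Option 2: r to a full sibling = 0.5.
Option 2: Σ r·B − C = (2·0.125·0.223 + 4·0.5·0.156) − 0.47 = -0.10225.
Option 1 has the higher net inclusive-fitness payoff.

Option 1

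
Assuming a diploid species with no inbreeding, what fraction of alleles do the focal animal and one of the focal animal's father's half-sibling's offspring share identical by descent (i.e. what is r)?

0.0625

Each parent–offspring link contributes a factor of 1/2, and independent paths through distinct common ancestors add.
Half first cousins share one grandparent — one path of length 4: r = (1/2)^4 = 1/16.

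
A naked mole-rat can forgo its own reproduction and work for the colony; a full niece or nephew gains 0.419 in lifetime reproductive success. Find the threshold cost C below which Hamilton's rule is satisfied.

0.10475

r to a full niece or nephew = 1/4 (full aunt/uncle↔niece/nephew: two paths of length 3 through the shared grandparent pair: r = 2·(1/2)^3 = 1/4).
Hamilton's rule: n·r·B > C, so the trait is favored while C < n·r·B = 1·0.25·0.419 = 0.10475.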